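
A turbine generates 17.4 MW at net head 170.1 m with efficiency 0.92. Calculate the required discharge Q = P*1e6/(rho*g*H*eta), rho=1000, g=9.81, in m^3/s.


Q = 17.4 * 1e6 / (1000 * 9.81 * 170.1 * 0.92) = 11.3341 m^3/s


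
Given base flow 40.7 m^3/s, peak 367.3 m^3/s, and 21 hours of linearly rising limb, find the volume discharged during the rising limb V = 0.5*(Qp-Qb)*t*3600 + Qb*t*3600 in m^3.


V = 0.5*(367.3 - 40.7)*21*3600 + 40.7*21*3600 = 1.5422e+07 m^3


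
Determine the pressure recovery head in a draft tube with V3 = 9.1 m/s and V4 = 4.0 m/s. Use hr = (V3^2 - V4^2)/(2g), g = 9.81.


hr = (9.1^2 - 4.0^2) / (2*9.81) = 3.4052 m


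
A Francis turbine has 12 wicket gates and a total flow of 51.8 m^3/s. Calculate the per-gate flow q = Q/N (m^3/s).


q = 51.8 / 12 = 4.3167 m^3/s


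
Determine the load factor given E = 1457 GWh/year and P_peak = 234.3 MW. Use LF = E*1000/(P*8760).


LF = 1457 * 1000 / (234.3 * 8760) = 0.7099


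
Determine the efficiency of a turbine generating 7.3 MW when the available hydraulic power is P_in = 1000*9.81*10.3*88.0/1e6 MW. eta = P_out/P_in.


P_in = 1000 * 9.81 * 10.3 * 88.0 / 1e6 = 8.8918 MW
eta = 7.3 / 8.8918 = 0.8210


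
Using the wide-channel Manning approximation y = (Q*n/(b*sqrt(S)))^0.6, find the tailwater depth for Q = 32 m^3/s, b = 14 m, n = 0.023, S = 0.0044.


y = (32 * 0.023 / (14 * 0.0044^0.5))^0.6 = 0.8698 m


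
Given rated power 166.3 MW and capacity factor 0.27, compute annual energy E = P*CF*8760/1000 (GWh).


E = 166.3 * 0.27 * 8760 / 1000 = 393.3328 GWh


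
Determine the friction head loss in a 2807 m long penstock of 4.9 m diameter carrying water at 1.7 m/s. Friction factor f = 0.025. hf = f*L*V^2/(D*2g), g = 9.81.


hf = 0.025 * 2807 * 1.7^2 / (4.9 * 2 * 9.81) = 2.1095 m


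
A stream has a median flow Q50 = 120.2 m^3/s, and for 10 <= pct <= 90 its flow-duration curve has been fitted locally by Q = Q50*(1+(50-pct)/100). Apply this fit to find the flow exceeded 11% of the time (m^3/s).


Q = 120.2 * (1 + (50 - 11)/100) = 167.0780 m^3/s


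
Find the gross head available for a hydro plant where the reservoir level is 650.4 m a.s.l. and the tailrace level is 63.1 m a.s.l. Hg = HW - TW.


Hg = 650.4 - 63.1 = 587.3000 m


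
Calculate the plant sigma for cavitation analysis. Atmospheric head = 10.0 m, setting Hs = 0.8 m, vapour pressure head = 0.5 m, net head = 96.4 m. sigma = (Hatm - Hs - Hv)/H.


sigma = (10.0 - 0.8 - 0.5) / 96.4 = 0.0902


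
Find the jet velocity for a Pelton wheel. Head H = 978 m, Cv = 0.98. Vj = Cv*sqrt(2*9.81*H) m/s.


Vj = 0.98 * sqrt(2*9.81*978) = 135.7516 m/s


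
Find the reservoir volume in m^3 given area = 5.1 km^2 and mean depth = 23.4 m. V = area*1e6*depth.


V = 5.1 * 1e6 * 23.4 = 1.1934e+08 m^3


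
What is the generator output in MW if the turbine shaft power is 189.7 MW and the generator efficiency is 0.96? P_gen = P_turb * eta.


P_gen = 189.7 * 0.96 = 182.1120 MW


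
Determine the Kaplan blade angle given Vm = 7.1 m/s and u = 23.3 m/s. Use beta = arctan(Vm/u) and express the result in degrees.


beta = arctan(7.1 / 23.3) = 16.9471 degrees


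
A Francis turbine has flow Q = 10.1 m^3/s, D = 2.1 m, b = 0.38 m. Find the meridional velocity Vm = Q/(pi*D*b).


Vm = 10.1 / (pi * 2.1 * 0.38) = 4.0287 m/s


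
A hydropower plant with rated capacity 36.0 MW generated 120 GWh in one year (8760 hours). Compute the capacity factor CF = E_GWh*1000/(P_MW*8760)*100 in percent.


CF = 120 * 1000 / (36.0 * 8760) * 100 = 38.0518 %


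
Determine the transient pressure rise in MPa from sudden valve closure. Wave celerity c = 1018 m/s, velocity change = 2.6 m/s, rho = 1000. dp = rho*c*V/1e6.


dp = 1000 * 1018 * 2.6 / 1e6 = 2.6468 MPa


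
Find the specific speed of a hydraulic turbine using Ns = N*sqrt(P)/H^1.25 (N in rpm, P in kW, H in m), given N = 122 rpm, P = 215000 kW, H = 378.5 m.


Ns = 122 * 215000^0.5 / 378.5^1.25 = 33.8842


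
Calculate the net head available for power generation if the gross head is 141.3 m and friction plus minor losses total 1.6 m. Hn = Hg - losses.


Hn = 141.3 - 1.6 = 139.7000 m


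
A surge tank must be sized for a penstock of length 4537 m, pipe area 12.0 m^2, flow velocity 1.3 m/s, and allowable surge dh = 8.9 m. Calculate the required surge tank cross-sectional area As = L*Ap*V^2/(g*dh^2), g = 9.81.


As = 4537 * 12.0 * 1.3^2 / (9.81 * 8.9^2) = 118.4098 m^2


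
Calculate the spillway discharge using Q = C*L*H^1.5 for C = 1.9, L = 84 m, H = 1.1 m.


Q = 1.9 * 84 * 1.1^1.5 = 184.1289 m^3/s


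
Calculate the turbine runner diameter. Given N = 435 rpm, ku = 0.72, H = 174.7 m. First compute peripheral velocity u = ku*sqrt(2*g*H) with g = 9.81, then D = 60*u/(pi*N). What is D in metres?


u = 0.72 * sqrt(2*9.81*174.7) = 42.1530 m/s
D = 60 * 42.1530 / (pi * 435) = 1.8507 m


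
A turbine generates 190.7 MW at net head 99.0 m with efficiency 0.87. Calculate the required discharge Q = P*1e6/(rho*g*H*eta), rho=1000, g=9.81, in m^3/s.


Q = 190.7 * 1e6 / (1000 * 9.81 * 99.0 * 0.87) = 225.6978 m^3/s


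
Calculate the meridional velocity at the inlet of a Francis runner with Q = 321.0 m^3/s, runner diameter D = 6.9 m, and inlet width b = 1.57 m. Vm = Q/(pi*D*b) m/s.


Vm = 321.0 / (pi * 6.9 * 1.57) = 9.4321 m/s


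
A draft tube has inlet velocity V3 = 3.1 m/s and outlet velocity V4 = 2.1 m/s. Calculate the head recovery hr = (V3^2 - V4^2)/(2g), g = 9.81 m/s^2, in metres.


hr = (3.1^2 - 2.1^2) / (2*9.81) = 0.2650 m


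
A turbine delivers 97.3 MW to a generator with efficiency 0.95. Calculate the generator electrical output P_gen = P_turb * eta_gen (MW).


P_gen = 97.3 * 0.95 = 92.4350 MW


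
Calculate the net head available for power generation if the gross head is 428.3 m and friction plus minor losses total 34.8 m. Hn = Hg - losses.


Hn = 428.3 - 34.8 = 393.5000 m


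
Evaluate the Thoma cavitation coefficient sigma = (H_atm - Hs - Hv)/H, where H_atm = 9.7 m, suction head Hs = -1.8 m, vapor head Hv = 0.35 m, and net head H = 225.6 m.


sigma = (9.7 - (-1.8) - 0.35) / 225.6 = 0.0494


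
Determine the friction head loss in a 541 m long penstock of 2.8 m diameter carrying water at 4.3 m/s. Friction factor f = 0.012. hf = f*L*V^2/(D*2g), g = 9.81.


hf = 0.012 * 541 * 4.3^2 / (2.8 * 2 * 9.81) = 2.1850 m


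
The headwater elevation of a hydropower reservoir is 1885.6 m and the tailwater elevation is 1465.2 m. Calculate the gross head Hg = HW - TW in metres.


Hg = 1885.6 - 1465.2 = 420.4000 m


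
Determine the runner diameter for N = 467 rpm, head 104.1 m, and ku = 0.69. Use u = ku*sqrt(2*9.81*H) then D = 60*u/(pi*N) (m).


u = 0.69 * sqrt(2*9.81*104.1) = 31.1834 m/s
D = 60 * 31.1834 / (pi * 467) = 1.2753 m


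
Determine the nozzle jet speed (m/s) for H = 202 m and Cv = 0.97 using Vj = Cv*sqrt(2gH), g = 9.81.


Vj = 0.97 * sqrt(2*9.81*202) = 61.0656 m/s


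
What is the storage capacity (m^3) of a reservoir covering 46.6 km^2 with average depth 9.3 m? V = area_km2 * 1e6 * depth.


V = 46.6 * 1e6 * 9.3 = 4.3338e+08 m^3


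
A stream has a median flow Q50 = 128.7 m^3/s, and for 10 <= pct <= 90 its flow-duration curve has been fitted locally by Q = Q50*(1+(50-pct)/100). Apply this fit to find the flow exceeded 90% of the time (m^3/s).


Q = 128.7 * (1 + (50 - 90)/100) = 77.2200 m^3/s


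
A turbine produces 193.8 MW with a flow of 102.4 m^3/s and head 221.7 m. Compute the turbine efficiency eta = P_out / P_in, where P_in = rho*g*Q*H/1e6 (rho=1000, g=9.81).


P_in = 1000 * 9.81 * 102.4 * 221.7 / 1e6 = 222.7074 MW
eta = 193.8 / 222.7074 = 0.8702


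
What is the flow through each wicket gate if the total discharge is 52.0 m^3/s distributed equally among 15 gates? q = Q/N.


q = 52.0 / 15 = 3.4667 m^3/s


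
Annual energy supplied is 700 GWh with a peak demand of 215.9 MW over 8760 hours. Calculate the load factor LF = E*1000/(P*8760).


LF = 700 * 1000 / (215.9 * 8760) = 0.3701


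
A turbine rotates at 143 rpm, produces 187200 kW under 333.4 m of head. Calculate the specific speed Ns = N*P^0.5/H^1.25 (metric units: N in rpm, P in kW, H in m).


Ns = 143 * 187200^0.5 / 333.4^1.25 = 43.4292


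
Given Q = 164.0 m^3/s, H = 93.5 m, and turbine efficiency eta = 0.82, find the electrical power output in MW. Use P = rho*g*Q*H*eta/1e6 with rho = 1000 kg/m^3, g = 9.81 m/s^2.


P = 1000 * 9.81 * 164.0 * 93.5 * 0.82 / 1e6 = 123.3498 MW


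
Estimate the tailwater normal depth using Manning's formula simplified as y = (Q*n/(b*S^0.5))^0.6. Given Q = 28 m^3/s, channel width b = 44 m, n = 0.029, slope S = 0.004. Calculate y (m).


y = (28 * 0.029 / (44 * 0.004^0.5))^0.6 = 0.4776 m


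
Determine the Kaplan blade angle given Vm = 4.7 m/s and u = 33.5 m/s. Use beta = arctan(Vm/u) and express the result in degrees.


beta = arctan(4.7 / 33.5) = 7.9864 degrees


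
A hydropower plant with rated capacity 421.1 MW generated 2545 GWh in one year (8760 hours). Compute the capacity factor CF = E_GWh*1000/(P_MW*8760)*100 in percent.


CF = 2545 * 1000 / (421.1 * 8760) * 100 = 68.9920 %


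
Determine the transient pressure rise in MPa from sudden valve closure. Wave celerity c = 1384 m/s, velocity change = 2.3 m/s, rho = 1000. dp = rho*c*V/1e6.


dp = 1000 * 1384 * 2.3 / 1e6 = 3.1832 MPa


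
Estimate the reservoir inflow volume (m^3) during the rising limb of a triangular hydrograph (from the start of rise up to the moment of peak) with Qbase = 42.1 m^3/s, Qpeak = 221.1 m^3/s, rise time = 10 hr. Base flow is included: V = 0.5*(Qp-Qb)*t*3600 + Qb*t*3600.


V = 0.5*(221.1 - 42.1)*10*3600 + 42.1*10*3600 = 4.7376e+06 m^3


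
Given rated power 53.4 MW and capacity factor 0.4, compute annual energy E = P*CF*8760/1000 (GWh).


E = 53.4 * 0.4 * 8760 / 1000 = 187.1136 GWh


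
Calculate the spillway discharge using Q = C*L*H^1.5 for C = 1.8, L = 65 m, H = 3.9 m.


Q = 1.8 * 65 * 3.9^1.5 = 901.1203 m^3/s


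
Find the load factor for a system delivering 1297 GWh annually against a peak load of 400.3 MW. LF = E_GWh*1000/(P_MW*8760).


LF = 1297 * 1000 / (400.3 * 8760) = 0.3699


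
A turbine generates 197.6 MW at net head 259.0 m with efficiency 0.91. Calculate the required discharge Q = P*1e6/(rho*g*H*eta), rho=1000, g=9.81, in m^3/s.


Q = 197.6 * 1e6 / (1000 * 9.81 * 259.0 * 0.91) = 85.4627 m^3/s


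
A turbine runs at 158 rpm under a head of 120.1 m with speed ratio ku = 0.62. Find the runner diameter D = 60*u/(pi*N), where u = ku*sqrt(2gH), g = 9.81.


u = 0.62 * sqrt(2*9.81*120.1) = 30.0963 m/s
D = 60 * 30.0963 / (pi * 158) = 3.6380 m


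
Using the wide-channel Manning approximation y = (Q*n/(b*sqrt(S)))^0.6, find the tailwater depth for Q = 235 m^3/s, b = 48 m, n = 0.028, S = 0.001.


y = (235 * 0.028 / (48 * 0.001^0.5))^0.6 = 2.4110 m


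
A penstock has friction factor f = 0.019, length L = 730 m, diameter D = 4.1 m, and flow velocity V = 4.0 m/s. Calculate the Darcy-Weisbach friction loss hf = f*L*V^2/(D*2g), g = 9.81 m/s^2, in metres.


hf = 0.019 * 730 * 4.0^2 / (4.1 * 2 * 9.81) = 2.7588 m


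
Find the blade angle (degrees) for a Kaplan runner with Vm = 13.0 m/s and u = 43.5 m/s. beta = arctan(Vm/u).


beta = arctan(13.0 / 43.5) = 16.6388 degrees


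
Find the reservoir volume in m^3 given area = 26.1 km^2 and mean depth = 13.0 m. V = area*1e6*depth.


V = 26.1 * 1e6 * 13.0 = 3.3930e+08 m^3


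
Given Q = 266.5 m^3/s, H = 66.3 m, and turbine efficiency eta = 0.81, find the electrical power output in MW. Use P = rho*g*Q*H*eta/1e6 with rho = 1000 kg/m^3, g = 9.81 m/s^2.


P = 1000 * 9.81 * 266.5 * 66.3 * 0.81 / 1e6 = 140.3992 MW


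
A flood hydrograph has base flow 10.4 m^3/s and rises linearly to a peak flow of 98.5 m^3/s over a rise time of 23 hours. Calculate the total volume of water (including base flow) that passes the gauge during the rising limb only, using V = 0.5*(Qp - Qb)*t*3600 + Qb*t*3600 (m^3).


V = 0.5*(98.5 - 10.4)*23*3600 + 10.4*23*3600 = 4.5085e+06 m^3


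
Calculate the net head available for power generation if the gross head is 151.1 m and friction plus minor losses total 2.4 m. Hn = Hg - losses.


Hn = 151.1 - 2.4 = 148.7000 m


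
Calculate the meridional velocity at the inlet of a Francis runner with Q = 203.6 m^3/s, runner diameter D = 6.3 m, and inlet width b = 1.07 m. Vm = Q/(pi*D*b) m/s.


Vm = 203.6 / (pi * 6.3 * 1.07) = 9.6140 m/s


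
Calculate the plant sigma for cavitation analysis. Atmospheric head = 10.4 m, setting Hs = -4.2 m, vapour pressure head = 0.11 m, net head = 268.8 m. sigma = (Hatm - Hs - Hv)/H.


sigma = (10.4 - (-4.2) - 0.11) / 268.8 = 0.0539


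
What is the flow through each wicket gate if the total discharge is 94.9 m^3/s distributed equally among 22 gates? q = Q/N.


q = 94.9 / 22 = 4.3136 m^3/s


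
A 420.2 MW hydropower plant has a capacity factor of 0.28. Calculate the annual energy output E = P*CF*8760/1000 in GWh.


E = 420.2 * 0.28 * 8760 / 1000 = 1030.6666 GWh


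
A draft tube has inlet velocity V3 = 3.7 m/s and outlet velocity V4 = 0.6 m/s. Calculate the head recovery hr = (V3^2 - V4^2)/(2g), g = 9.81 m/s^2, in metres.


hr = (3.7^2 - 0.6^2) / (2*9.81) = 0.6794 m


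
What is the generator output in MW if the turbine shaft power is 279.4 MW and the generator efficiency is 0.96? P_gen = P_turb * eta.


P_gen = 279.4 * 0.96 = 268.2240 MW


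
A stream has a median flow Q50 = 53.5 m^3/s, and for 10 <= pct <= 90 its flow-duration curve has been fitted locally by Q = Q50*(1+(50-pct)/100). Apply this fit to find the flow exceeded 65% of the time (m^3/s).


Q = 53.5 * (1 + (50 - 65)/100) = 45.4750 m^3/s


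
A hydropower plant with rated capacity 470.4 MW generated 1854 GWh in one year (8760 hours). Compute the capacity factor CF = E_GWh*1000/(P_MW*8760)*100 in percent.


CF = 1854 * 1000 / (470.4 * 8760) * 100 = 44.9923 %


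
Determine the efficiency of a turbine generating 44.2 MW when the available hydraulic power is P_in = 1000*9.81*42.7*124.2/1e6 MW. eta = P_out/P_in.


P_in = 1000 * 9.81 * 42.7 * 124.2 / 1e6 = 52.0258 MW
eta = 44.2 / 52.0258 = 0.8496


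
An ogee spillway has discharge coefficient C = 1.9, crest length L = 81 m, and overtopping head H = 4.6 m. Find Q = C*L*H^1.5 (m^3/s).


Q = 1.9 * 81 * 4.6^1.5 = 1518.3621 m^3/s


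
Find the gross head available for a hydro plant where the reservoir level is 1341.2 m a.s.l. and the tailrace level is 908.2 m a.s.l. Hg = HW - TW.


Hg = 1341.2 - 908.2 = 433.0000 m


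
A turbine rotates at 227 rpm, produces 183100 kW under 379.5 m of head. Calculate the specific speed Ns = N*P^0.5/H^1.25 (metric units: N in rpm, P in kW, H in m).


Ns = 227 * 183100^0.5 / 379.5^1.25 = 57.9903


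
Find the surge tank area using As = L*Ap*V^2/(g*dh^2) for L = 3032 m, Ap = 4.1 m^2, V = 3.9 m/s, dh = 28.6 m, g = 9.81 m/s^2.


As = 3032 * 4.1 * 3.9^2 / (9.81 * 28.6^2) = 23.5636 m^2


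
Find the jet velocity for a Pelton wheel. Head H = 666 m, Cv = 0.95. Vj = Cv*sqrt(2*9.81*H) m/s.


Vj = 0.95 * sqrt(2*9.81*666) = 108.5951 m/s


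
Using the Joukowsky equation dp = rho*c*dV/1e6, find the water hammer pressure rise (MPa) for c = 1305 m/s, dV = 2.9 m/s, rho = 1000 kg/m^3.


dp = 1000 * 1305 * 2.9 / 1e6 = 3.7845 MPa


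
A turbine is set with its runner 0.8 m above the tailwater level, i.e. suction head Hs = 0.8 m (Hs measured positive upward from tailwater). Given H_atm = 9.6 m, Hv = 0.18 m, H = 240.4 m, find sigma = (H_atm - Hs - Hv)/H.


sigma = (9.6 - 0.8 - 0.18) / 240.4 = 0.0359


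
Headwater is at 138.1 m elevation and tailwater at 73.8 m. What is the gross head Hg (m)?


Hg = 138.1 - 73.8 = 64.3000 m


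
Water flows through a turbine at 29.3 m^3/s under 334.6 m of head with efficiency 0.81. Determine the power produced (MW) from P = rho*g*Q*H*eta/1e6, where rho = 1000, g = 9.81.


P = 1000 * 9.81 * 29.3 * 334.6 * 0.81 / 1e6 = 77.9018 MW


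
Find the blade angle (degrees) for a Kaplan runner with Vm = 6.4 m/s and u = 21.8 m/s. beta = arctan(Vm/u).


beta = arctan(6.4 / 21.8) = 16.3611 degrees


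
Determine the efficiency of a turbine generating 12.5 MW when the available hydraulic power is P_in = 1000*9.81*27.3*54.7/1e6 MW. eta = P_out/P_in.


P_in = 1000 * 9.81 * 27.3 * 54.7 / 1e6 = 14.6494 MW
eta = 12.5 / 14.6494 = 0.8533


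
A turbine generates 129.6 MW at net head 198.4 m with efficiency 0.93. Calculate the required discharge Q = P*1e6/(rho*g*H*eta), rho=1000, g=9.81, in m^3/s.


Q = 129.6 * 1e6 / (1000 * 9.81 * 198.4 * 0.93) = 71.5997 m^3/s


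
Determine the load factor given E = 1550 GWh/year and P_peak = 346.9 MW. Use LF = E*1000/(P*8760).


LF = 1550 * 1000 / (346.9 * 8760) = 0.5101


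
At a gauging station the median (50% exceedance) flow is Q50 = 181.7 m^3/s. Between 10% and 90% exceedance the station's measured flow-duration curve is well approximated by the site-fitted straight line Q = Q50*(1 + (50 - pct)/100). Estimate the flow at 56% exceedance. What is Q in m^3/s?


Q = 181.7 * (1 + (50 - 56)/100) = 170.7980 m^3/s


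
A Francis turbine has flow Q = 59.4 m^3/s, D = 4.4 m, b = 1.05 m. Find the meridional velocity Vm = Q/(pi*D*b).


Vm = 59.4 / (pi * 4.4 * 1.05) = 4.0926 m/s


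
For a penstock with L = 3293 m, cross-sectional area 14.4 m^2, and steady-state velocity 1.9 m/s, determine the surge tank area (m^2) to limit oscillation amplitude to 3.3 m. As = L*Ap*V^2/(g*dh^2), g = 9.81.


As = 3293 * 14.4 * 1.9^2 / (9.81 * 3.3^2) = 1602.3764 m^2


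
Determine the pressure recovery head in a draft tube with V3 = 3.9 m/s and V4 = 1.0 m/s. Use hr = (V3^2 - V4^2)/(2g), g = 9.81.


hr = (3.9^2 - 1.0^2) / (2*9.81) = 0.7243 m


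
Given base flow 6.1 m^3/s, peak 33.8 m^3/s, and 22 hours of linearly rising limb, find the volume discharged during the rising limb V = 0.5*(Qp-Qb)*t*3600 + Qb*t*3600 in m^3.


V = 0.5*(33.8 - 6.1)*22*3600 + 6.1*22*3600 = 1.5800e+06 m^3


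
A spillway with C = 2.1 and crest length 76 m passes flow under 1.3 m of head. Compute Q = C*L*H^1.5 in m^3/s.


Q = 2.1 * 76 * 1.3^1.5 = 236.5636 m^3/s


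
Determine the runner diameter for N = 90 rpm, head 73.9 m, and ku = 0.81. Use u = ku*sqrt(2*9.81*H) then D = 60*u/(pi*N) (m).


u = 0.81 * sqrt(2*9.81*73.9) = 30.8430 m/s
D = 60 * 30.8430 / (pi * 90) = 6.5451 m


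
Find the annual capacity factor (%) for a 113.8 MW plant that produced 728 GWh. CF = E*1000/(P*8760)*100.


CF = 728 * 1000 / (113.8 * 8760) * 100 = 73.0273 %


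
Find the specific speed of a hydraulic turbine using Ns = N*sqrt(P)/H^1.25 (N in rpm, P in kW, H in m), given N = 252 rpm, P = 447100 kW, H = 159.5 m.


Ns = 252 * 447100^0.5 / 159.5^1.25 = 297.2706


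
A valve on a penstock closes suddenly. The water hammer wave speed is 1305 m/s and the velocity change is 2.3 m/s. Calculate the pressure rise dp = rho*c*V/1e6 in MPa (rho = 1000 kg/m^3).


dp = 1000 * 1305 * 2.3 / 1e6 = 3.0015 MPa


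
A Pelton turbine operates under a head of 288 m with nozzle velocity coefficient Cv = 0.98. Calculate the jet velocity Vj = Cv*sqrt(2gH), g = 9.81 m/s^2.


Vj = 0.98 * sqrt(2*9.81*288) = 73.6668 m/s


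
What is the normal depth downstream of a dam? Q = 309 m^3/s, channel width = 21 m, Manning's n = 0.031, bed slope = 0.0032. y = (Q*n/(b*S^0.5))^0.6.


y = (309 * 0.031 / (21 * 0.0032^0.5))^0.6 = 3.4988 m


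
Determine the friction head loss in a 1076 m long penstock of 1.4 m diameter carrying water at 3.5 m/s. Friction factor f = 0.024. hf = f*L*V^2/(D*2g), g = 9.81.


hf = 0.024 * 1076 * 3.5^2 / (1.4 * 2 * 9.81) = 11.5168 m


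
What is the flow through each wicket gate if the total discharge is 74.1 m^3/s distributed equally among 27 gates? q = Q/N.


q = 74.1 / 27 = 2.7444 m^3/s


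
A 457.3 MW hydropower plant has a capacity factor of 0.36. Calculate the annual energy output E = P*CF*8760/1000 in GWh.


E = 457.3 * 0.36 * 8760 / 1000 = 1442.1413 GWh


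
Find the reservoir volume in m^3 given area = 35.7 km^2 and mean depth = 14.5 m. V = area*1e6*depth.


V = 35.7 * 1e6 * 14.5 = 5.1765e+08 m^3


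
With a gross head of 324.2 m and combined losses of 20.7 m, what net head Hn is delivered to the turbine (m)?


Hn = 324.2 - 20.7 = 303.5000 m


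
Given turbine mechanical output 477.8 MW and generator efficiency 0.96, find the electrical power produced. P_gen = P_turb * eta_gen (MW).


P_gen = 477.8 * 0.96 = 458.6880 MW


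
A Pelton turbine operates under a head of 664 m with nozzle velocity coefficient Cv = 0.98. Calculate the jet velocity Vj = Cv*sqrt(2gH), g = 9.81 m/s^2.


Vj = 0.98 * sqrt(2*9.81*664) = 111.8561 m/s


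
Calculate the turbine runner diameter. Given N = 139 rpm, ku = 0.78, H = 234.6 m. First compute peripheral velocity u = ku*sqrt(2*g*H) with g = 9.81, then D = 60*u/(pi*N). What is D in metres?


u = 0.78 * sqrt(2*9.81*234.6) = 52.9186 m/s
D = 60 * 52.9186 / (pi * 139) = 7.2710 m


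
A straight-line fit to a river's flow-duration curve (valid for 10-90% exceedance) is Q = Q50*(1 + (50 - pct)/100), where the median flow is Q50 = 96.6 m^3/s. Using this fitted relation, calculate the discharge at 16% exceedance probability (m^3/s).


Q = 96.6 * (1 + (50 - 16)/100) = 129.4440 m^3/s


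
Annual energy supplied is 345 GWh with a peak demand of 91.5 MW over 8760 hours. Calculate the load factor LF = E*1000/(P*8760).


LF = 345 * 1000 / (91.5 * 8760) = 0.4304


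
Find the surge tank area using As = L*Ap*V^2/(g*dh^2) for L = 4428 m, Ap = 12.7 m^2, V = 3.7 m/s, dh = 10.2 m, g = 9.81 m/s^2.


As = 4428 * 12.7 * 3.7^2 / (9.81 * 10.2^2) = 754.3023 m^2


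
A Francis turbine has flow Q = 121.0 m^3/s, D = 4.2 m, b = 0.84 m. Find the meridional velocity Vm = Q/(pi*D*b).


Vm = 121.0 / (pi * 4.2 * 0.84) = 10.9171 m/s


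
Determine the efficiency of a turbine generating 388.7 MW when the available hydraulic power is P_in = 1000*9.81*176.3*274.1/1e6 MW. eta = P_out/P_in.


P_in = 1000 * 9.81 * 176.3 * 274.1 / 1e6 = 474.0568 MW
eta = 388.7 / 474.0568 = 0.8199


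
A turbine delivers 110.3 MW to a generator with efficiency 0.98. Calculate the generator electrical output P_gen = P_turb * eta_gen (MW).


P_gen = 110.3 * 0.98 = 108.0940 MW


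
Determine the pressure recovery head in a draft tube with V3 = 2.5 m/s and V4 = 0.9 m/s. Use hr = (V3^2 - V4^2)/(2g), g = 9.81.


hr = (2.5^2 - 0.9^2) / (2*9.81) = 0.2773 m


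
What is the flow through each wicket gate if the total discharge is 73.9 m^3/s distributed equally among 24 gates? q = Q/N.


q = 73.9 / 24 = 3.0792 m^3/s


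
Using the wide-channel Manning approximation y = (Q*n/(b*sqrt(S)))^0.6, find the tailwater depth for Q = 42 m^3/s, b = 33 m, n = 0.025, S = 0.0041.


y = (42 * 0.025 / (33 * 0.0041^0.5))^0.6 = 0.6573 m


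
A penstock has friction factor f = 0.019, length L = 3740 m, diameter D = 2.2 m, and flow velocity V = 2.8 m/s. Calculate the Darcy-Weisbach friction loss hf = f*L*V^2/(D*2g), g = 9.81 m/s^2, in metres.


hf = 0.019 * 3740 * 2.8^2 / (2.2 * 2 * 9.81) = 12.9068 m


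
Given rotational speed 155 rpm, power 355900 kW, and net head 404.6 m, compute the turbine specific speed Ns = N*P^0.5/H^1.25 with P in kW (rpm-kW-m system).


Ns = 155 * 355900^0.5 / 404.6^1.25 = 50.9581


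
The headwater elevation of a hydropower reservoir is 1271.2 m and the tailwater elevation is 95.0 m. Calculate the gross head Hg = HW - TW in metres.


Hg = 1271.2 - 95.0 = 1176.2000 m


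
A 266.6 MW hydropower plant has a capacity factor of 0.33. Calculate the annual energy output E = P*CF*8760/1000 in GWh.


E = 266.6 * 0.33 * 8760 / 1000 = 770.6873 GWh


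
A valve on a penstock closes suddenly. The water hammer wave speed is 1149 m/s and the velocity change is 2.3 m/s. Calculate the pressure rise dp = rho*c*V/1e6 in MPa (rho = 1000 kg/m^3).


dp = 1000 * 1149 * 2.3 / 1e6 = 2.6427 MPa


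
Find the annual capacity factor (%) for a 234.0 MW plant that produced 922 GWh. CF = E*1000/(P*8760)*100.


CF = 922 * 1000 / (234.0 * 8760) * 100 = 44.9791 %


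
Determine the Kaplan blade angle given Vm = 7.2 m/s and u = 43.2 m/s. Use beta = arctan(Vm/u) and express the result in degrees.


beta = arctan(7.2 / 43.2) = 9.4623 degrees


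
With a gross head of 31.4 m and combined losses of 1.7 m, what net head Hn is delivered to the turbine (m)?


Hn = 31.4 - 1.7 = 29.7000 m


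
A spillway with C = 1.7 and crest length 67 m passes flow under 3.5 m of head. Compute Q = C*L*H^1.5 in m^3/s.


Q = 1.7 * 67 * 3.5^1.5 = 745.8059 m^3/s


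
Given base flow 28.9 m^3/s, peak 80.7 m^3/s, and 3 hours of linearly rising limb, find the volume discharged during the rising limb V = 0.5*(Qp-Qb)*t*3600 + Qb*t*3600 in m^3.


V = 0.5*(80.7 - 28.9)*3*3600 + 28.9*3*3600 = 591840.0000 m^3


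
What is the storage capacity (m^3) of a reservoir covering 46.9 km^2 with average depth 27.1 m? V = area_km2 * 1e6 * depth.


V = 46.9 * 1e6 * 27.1 = 1.2710e+09 m^3


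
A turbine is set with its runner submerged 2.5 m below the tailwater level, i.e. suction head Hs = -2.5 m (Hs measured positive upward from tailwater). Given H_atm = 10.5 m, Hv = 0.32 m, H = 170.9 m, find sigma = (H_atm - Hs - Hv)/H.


sigma = (10.5 - (-2.5) - 0.32) / 170.9 = 0.0742


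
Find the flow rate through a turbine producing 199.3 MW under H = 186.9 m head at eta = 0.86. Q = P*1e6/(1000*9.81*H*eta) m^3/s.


Q = 199.3 * 1e6 / (1000 * 9.81 * 186.9 * 0.86) = 126.3952 m^3/s


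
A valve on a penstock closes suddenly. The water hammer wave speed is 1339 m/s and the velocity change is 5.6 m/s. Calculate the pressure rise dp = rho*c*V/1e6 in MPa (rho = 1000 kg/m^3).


dp = 1000 * 1339 * 5.6 / 1e6 = 7.4984 MPa


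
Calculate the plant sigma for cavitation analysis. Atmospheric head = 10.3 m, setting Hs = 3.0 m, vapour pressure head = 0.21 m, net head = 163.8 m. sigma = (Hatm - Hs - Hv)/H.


sigma = (10.3 - 3.0 - 0.21) / 163.8 = 0.0433


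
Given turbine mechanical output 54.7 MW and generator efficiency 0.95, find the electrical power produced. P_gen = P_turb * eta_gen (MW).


P_gen = 54.7 * 0.95 = 51.9650 MW


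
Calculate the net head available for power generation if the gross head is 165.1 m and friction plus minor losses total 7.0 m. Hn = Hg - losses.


Hn = 165.1 - 7.0 = 158.1000 m


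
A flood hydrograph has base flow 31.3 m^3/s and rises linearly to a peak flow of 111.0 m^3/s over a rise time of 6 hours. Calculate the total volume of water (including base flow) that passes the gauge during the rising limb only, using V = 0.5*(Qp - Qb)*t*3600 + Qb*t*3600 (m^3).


V = 0.5*(111.0 - 31.3)*6*3600 + 31.3*6*3600 = 1.5368e+06 m^3


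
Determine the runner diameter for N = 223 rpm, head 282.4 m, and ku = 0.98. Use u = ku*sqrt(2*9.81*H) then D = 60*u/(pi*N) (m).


u = 0.98 * sqrt(2*9.81*282.4) = 72.9471 m/s
D = 60 * 72.9471 / (pi * 223) = 6.2475 m


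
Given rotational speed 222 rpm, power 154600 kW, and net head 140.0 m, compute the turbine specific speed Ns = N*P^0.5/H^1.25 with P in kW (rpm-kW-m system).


Ns = 222 * 154600^0.5 / 140.0^1.25 = 181.2582


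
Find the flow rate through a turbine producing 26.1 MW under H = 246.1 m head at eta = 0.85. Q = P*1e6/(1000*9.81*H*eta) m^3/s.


Q = 26.1 * 1e6 / (1000 * 9.81 * 246.1 * 0.85) = 12.7186 m^3/s


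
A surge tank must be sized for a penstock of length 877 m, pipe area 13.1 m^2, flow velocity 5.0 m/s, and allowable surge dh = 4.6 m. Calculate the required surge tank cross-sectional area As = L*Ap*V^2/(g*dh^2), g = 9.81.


As = 877 * 13.1 * 5.0^2 / (9.81 * 4.6^2) = 1383.6499 m^2


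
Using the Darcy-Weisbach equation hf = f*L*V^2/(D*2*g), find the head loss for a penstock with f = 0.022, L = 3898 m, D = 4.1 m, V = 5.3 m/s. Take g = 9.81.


hf = 0.022 * 3898 * 5.3^2 / (4.1 * 2 * 9.81) = 29.9456 m


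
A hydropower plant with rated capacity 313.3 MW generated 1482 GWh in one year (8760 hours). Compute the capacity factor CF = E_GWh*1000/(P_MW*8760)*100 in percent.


CF = 1482 * 1000 / (313.3 * 8760) * 100 = 53.9987 %


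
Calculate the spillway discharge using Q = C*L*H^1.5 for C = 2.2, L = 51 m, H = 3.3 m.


Q = 2.2 * 51 * 3.3^1.5 = 672.6107 m^3/s


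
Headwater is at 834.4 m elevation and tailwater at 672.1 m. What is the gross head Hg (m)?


Hg = 834.4 - 672.1 = 162.3000 m


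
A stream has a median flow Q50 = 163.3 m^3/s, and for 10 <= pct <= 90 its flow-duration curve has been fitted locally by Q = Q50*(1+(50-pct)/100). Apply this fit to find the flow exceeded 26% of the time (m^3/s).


Q = 163.3 * (1 + (50 - 26)/100) = 202.4920 m^3/s


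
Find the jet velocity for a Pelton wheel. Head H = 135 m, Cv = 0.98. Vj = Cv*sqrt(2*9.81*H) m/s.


Vj = 0.98 * sqrt(2*9.81*135) = 50.4362 m/s


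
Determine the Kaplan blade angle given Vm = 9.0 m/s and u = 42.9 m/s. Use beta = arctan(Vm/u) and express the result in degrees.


beta = arctan(9.0 / 42.9) = 11.8483 degrees


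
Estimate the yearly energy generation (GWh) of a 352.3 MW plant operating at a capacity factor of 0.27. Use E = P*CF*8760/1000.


E = 352.3 * 0.27 * 8760 / 1000 = 833.2600 GWh


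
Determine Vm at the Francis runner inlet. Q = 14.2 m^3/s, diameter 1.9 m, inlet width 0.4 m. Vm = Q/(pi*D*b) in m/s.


Vm = 14.2 / (pi * 1.9 * 0.4) = 5.9474 m/s


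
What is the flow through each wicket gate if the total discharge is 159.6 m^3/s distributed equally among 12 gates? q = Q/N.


q = 159.6 / 12 = 13.3000 m^3/s


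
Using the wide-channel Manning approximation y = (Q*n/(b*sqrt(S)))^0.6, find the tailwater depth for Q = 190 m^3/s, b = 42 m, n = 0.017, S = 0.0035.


y = (190 * 0.017 / (42 * 0.0035^0.5))^0.6 = 1.1704 m


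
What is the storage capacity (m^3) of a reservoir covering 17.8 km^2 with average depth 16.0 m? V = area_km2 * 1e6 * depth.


V = 17.8 * 1e6 * 16.0 = 2.8480e+08 m^3


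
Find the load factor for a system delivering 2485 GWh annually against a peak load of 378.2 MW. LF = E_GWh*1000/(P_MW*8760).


LF = 2485 * 1000 / (378.2 * 8760) = 0.7501


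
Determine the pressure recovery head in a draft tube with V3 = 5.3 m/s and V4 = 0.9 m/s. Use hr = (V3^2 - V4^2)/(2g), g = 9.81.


hr = (5.3^2 - 0.9^2) / (2*9.81) = 1.3904 m


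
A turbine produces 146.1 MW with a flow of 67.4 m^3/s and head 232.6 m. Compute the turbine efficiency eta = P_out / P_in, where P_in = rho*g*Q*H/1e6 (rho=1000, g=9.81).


P_in = 1000 * 9.81 * 67.4 * 232.6 / 1e6 = 153.7937 MW
eta = 146.1 / 153.7937 = 0.9500


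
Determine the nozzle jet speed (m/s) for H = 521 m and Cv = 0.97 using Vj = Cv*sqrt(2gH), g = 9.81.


Vj = 0.97 * sqrt(2*9.81*521) = 98.0709 m/s


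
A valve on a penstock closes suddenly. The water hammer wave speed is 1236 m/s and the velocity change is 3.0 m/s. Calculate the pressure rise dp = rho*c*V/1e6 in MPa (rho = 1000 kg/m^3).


dp = 1000 * 1236 * 3.0 / 1e6 = 3.7080 MPa


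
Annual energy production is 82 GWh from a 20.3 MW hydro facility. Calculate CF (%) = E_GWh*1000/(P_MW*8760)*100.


CF = 82 * 1000 / (20.3 * 8760) * 100 = 46.1120 %


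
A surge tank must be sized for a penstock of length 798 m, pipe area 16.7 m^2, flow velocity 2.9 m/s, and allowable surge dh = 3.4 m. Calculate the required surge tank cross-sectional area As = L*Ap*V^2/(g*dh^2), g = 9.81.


As = 798 * 16.7 * 2.9^2 / (9.81 * 3.4^2) = 988.2994 m^2


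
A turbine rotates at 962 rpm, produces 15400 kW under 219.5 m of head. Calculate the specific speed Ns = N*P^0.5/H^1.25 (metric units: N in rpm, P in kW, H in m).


Ns = 962 * 15400^0.5 / 219.5^1.25 = 141.3000


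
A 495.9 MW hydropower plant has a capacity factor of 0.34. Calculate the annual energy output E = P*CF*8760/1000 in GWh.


E = 495.9 * 0.34 * 8760 / 1000 = 1476.9886 GWh


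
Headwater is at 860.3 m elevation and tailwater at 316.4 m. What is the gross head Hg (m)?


Hg = 860.3 - 316.4 = 543.9000 m


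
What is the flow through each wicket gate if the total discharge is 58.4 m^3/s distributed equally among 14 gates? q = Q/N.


q = 58.4 / 14 = 4.1714 m^3/s


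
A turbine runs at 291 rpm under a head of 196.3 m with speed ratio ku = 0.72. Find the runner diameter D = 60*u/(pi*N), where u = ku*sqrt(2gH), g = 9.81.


u = 0.72 * sqrt(2*9.81*196.3) = 44.6830 m/s
D = 60 * 44.6830 / (pi * 291) = 2.9326 m


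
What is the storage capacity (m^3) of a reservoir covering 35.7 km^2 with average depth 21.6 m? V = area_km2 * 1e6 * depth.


V = 35.7 * 1e6 * 21.6 = 7.7112e+08 m^3


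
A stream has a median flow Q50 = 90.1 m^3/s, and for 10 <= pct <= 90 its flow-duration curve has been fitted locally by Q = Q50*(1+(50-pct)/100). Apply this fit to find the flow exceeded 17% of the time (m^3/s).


Q = 90.1 * (1 + (50 - 17)/100) = 119.8330 m^3/s


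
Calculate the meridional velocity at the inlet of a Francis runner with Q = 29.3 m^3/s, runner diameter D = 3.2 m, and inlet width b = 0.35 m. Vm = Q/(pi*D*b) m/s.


Vm = 29.3 / (pi * 3.2 * 0.35) = 8.3272 m/s


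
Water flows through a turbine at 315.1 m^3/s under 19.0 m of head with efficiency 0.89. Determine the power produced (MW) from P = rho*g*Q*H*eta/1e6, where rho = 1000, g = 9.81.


P = 1000 * 9.81 * 315.1 * 19.0 * 0.89 / 1e6 = 52.2710 MW


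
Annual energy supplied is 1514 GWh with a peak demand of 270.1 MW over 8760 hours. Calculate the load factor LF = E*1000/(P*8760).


LF = 1514 * 1000 / (270.1 * 8760) = 0.6399


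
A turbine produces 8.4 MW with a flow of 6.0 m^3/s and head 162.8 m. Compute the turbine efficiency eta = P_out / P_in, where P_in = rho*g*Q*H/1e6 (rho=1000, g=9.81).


P_in = 1000 * 9.81 * 6.0 * 162.8 / 1e6 = 9.5824 MW
eta = 8.4 / 9.5824 = 0.8766


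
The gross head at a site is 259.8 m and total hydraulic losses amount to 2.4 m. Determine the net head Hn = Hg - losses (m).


Hn = 259.8 - 2.4 = 257.4000 m


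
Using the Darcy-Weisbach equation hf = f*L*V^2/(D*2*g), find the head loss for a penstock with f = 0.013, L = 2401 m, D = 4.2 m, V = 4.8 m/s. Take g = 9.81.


hf = 0.013 * 2401 * 4.8^2 / (4.2 * 2 * 9.81) = 8.7271 m


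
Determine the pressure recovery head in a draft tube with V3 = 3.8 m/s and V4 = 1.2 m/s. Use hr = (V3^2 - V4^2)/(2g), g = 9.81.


hr = (3.8^2 - 1.2^2) / (2*9.81) = 0.6626 m


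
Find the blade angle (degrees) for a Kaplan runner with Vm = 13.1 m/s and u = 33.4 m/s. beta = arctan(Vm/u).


beta = arctan(13.1 / 33.4) = 21.4159 degrees


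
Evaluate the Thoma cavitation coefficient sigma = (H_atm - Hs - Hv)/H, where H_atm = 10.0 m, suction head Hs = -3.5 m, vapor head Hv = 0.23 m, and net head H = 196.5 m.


sigma = (10.0 - (-3.5) - 0.23) / 196.5 = 0.0675


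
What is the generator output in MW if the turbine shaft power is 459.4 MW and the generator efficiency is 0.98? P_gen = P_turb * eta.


P_gen = 459.4 * 0.98 = 450.2120 MW


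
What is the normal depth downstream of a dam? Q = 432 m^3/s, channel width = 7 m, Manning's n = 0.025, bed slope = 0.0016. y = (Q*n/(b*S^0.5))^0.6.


y = (432 * 0.025 / (7 * 0.0016^0.5))^0.6 = 8.9487 m


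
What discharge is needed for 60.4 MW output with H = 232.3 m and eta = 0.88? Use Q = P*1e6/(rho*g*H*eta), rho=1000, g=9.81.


Q = 60.4 * 1e6 / (1000 * 9.81 * 232.3 * 0.88) = 30.1187 m^3/s


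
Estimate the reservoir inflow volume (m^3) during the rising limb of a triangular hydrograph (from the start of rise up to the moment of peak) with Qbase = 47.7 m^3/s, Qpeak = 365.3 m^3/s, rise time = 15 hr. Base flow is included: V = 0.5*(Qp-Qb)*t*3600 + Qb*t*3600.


V = 0.5*(365.3 - 47.7)*15*3600 + 47.7*15*3600 = 1.1151e+07 m^3


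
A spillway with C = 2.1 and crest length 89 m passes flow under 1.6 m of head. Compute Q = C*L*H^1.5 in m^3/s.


Q = 2.1 * 89 * 1.6^1.5 = 378.2590 m^3/s


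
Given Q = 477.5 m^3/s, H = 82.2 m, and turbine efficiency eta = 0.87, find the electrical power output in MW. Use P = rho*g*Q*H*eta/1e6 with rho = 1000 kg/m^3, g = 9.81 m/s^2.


P = 1000 * 9.81 * 477.5 * 82.2 * 0.87 / 1e6 = 334.9912 MW


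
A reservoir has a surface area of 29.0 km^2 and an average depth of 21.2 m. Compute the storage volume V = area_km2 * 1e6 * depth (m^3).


V = 29.0 * 1e6 * 21.2 = 6.1480e+08 m^3


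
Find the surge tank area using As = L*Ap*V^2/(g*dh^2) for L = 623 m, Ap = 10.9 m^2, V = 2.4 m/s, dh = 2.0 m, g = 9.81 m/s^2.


As = 623 * 10.9 * 2.4^2 / (9.81 * 2.0^2) = 996.8000 m^2


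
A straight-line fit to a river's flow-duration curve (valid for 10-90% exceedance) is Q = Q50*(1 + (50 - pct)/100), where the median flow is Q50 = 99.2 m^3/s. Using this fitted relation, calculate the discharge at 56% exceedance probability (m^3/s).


Q = 99.2 * (1 + (50 - 56)/100) = 93.2480 m^3/s


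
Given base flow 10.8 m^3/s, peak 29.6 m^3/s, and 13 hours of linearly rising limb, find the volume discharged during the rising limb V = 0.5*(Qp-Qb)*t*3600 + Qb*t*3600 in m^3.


V = 0.5*(29.6 - 10.8)*13*3600 + 10.8*13*3600 = 945360.0000 m^3


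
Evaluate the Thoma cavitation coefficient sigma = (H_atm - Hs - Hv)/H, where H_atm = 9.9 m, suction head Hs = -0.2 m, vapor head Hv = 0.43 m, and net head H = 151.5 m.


sigma = (9.9 - (-0.2) - 0.43) / 151.5 = 0.0638


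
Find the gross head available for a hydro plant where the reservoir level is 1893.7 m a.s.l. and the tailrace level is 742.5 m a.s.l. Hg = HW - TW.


Hg = 1893.7 - 742.5 = 1151.2000 m


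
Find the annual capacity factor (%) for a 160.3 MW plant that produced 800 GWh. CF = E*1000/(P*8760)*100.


CF = 800 * 1000 / (160.3 * 8760) * 100 = 56.9708 %


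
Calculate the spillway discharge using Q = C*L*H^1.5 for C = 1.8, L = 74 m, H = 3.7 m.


Q = 1.8 * 74 * 3.7^1.5 = 947.9967 m^3/s


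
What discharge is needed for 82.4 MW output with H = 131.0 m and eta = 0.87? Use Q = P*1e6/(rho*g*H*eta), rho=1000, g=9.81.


Q = 82.4 * 1e6 / (1000 * 9.81 * 131.0 * 0.87) = 73.7000 m^3/s


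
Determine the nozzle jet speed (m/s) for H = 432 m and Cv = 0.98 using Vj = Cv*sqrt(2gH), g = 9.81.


Vj = 0.98 * sqrt(2*9.81*432) = 90.2230 m/s


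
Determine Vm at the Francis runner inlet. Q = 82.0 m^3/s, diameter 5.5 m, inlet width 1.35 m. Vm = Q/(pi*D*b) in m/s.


Vm = 82.0 / (pi * 5.5 * 1.35) = 3.5153 m/s


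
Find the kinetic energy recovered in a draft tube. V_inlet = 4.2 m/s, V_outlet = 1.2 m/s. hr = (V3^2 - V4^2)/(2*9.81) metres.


hr = (4.2^2 - 1.2^2) / (2*9.81) = 0.8257 m


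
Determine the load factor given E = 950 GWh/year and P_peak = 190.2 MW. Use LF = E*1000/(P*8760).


LF = 950 * 1000 / (190.2 * 8760) = 0.5702


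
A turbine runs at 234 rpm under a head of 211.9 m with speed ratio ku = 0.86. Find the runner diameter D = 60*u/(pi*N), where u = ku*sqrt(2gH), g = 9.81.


u = 0.86 * sqrt(2*9.81*211.9) = 55.4515 m/s
D = 60 * 55.4515 / (pi * 234) = 4.5258 m


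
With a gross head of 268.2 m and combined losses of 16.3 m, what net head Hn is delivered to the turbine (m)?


Hn = 268.2 - 16.3 = 251.9000 m


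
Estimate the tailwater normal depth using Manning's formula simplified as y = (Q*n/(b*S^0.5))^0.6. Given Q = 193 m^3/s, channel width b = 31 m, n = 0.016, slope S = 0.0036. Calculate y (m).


y = (193 * 0.016 / (31 * 0.0036^0.5))^0.6 = 1.3555 m


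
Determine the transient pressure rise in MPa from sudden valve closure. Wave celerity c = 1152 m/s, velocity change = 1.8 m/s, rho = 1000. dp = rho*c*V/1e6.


dp = 1000 * 1152 * 1.8 / 1e6 = 2.0736 MPa
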